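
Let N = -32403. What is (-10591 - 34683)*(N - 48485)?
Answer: 3662123312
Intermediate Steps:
(-10591 - 34683)*(N - 48485) = (-10591 - 34683)*(-32403 - 48485) = -45274*(-80888) = 3662123312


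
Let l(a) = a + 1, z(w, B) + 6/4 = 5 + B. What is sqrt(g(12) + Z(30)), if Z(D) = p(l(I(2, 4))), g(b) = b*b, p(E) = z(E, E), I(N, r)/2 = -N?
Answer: 17*sqrt(2)/2 ≈ 12.021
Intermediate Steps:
z(w, B) = 7/2 + B (z(w, B) = -3/2 + (5 + B) = 7/2 + B)
I(N, r) = -2*N (I(N, r) = 2*(-N) = -2*N)
l(a) = 1 + a
p(E) = 7/2 + E
g(b) = b**2
Z(D) = 1/2 (Z(D) = 7/2 + (1 - 2*2) = 7/2 + (1 - 4) = 7/2 - 3 = 1/2)
sqrt(g(12) + Z(30)) = sqrt(12**2 + 1/2) = sqrt(144 + 1/2) = sqrt(289/2) = 17*sqrt(2)/2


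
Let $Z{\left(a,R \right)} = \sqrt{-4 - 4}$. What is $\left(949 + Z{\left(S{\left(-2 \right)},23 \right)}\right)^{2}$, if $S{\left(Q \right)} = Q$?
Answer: $900593 + 3796 i \sqrt{2} \approx 9.0059 \cdot 10^{5} + 5368.4 i$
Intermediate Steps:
$Z{\left(a,R \right)} = 2 i \sqrt{2}$ ($Z{\left(a,R \right)} = \sqrt{-8} = 2 i \sqrt{2}$)
$\left(949 + Z{\left(S{\left(-2 \right)},23 \right)}\right)^{2} = \left(949 + 2 i \sqrt{2}\right)^{2}$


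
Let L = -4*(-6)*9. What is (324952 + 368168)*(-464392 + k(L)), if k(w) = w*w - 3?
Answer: -289543255680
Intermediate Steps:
L = 216 (L = 24*9 = 216)
k(w) = -3 + w**2 (k(w) = w**2 - 3 = -3 + w**2)
(324952 + 368168)*(-464392 + k(L)) = (324952 + 368168)*(-464392 + (-3 + 216**2)) = 693120*(-464392 + (-3 + 46656)) = 693120*(-464392 + 46653) = 693120*(-417739) = -289543255680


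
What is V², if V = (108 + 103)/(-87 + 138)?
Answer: 44521/2601 ≈ 17.117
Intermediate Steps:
V = 211/51 ≈ 4.1373
V² = (211/51)² = 44521/2601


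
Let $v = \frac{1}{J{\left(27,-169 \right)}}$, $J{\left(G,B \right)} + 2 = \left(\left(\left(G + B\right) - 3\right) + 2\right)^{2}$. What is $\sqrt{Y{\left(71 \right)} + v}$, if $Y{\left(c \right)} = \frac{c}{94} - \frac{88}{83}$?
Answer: $\frac{i \sqrt{7758717141988834}}{159527494} \approx 0.55215 i$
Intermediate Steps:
$Y{\left(c \right)} = - \frac{88}{83} + \frac{c}{94}$ ($Y{\left(c \right)} = c \frac{1}{94} - \frac{88}{83} = \frac{c}{94} - \frac{88}{83} = - \frac{88}{83} + \frac{c}{94}$)
$J{\left(G,B \right)} = -2 + \left(-1 + B + G\right)^{2}$ ($J{\left(G,B \right)} = -2 + \left(\left(\left(G + B\right) - 3\right) + 2\right)^{2} = -2 + \left(\left(\left(B + G\right) - 3\right) + 2\right)^{2} = -2 + \left(\left(-3 + B + G\right) + 2\right)^{2} = -2 + \left(-1 + B + G\right)^{2}$)
$v = \frac{1}{20447}$ ($v = \frac{1}{-2 + \left(-1 - 169 + 27\right)^{2}} = \frac{1}{-2 + \left(-143\right)^{2}} = \frac{1}{-2 + 20449} = \frac{1}{20447} \approx 4.8907 \cdot 10^{-5}$)
$\sqrt{Y{\left(71 \right)} + v} = \sqrt{\left(- \frac{88}{83} + \frac{1}{94} \cdot 71\right) + \frac{1}{20447}} = \sqrt{\left(- \frac{88}{83} + \frac{71}{94}\right) + \frac{1}{20447}} = \sqrt{- \frac{2379}{7802} + \frac{1}{20447}} = \sqrt{- \frac{48635611}{159527494}} = \frac{i \sqrt{7758717141988834}}{159527494}$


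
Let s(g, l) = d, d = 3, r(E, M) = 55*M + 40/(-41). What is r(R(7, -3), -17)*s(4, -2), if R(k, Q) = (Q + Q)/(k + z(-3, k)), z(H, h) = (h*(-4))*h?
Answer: -115125/41 ≈ -2807.9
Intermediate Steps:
z(H, h) = -4*h² (z(H, h) = (-4*h)*h = -4*h²)
R(k, Q) = 2*Q/(k - 4*k²) (R(k, Q) = (Q + Q)/(k - 4*k²) = (2*Q)/(k - 4*k²) = 2*Q/(k - 4*k²))
r(E, M) = -40/41 + 55*M (r(E, M) = 55*M + 40*(-1/41) = 55*M - 40/41 = -40/41 + 55*M)
s(g, l) = 3
r(R(7, -3), -17)*s(4, -2) = (-40/41 + 55*(-17))*3 = (-40/41 - 935)*3 = -38375/41*3 = -115125/41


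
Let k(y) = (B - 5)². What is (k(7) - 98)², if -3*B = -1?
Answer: 470596/81 ≈ 5809.8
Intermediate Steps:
B = ⅓ (B = -⅓*(-1) = ⅓ ≈ 0.33333)
k(y) = 196/9 (k(y) = (⅓ - 5)² = (-14/3)² = 196/9)
(k(7) - 98)² = (196/9 - 98)² = (-686/9)² = 470596/81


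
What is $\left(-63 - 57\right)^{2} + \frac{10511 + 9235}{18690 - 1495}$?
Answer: $\frac{247627746}{17195} \approx 14401.0$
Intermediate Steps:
$\left(-63 - 57\right)^{2} + \frac{10511 + 9235}{18690 - 1495} = \left(-120\right)^{2} + \frac{19746}{17195} = 14400 + 19746 \cdot \frac{1}{17195} = 14400 + \frac{19746}{17195} = \frac{247627746}{17195}$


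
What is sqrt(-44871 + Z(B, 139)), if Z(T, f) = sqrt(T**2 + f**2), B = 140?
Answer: sqrt(-44871 + sqrt(38921)) ≈ 211.36*I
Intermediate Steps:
sqrt(-44871 + Z(B, 139)) = sqrt(-44871 + sqrt(140**2 + 139**2)) = sqrt(-44871 + sqrt(19600 + 19321)) = sqrt(-44871 + sqrt(38921))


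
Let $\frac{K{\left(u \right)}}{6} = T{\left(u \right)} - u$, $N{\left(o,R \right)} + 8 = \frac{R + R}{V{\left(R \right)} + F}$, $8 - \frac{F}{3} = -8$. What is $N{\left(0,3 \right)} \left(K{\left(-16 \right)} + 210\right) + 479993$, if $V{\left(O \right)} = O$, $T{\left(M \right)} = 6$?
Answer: $\frac{8114053}{17} \approx 4.773 \cdot 10^{5}$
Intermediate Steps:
$F = 48$ ($F = 24 - -24 = 24 + 24 = 48$)
$N{\left(o,R \right)} = -8 + \frac{2 R}{48 + R}$ ($N{\left(o,R \right)} = -8 + \frac{R + R}{R + 48} = -8 + \frac{2 R}{48 + R}$)
$K{\left(u \right)} = 36 - 6 u$ ($K{\left(u \right)} = 6 \left(6 - u\right) = 36 - 6 u$)
$N{\left(0,3 \right)} \left(K{\left(-16 \right)} + 210\right) + 479993 = \frac{6 \left(-64 - 3\right)}{48 + 3} \left(\left(36 - -96\right) + 210\right) + 479993 = \frac{6 \left(-64 - 3\right)}{51} \left(\left(36 + 96\right) + 210\right) + 479993 = 6 \cdot \frac{1}{51} \left(-67\right) \left(132 + 210\right) + 479993 = \left(- \frac{134}{17}\right) 342 + 479993 = - \frac{45828}{17} + 479993 = \frac{8114053}{17}$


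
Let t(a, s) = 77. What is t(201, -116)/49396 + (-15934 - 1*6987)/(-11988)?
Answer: 141641099/74019906 ≈ 1.9136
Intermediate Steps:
t(201, -116)/49396 + (-15934 - 1*6987)/(-11988) = 77/49396 + (-15934 - 1*6987)/(-11988) = 77*(1/49396) + (-15934 - 6987)*(-1/11988) = 77/49396 - 22921*(-1/11988) = 77/49396 + 22921/11988 = 141641099/74019906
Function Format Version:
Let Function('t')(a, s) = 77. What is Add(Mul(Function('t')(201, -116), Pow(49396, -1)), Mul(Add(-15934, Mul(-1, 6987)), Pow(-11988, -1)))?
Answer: Rational(141641099, 74019906) ≈ 1.9136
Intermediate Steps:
Add(Mul(Function('t')(201, -116), Pow(49396, -1)), Mul(Add(-15934, Mul(-1, 6987)), Pow(-11988, -1))) = Add(Mul(77, Pow(49396, -1)), Mul(Add(-15934, Mul(-1, 6987)), Pow(-11988, -1))) = Add(Mul(77, Rational(1, 49396)), Mul(Add(-15934, -6987), Rational(-1, 11988))) = Add(Rational(77, 49396), Mul(-22921, Rational(-1, 11988))) = Add(Rational(77, 49396), Rational(22921, 11988)) = Rational(141641099, 74019906)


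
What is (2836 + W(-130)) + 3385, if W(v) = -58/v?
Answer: 404394/65 ≈ 6221.4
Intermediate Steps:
(2836 + W(-130)) + 3385 = (2836 - 58/(-130)) + 3385 = (2836 - 58*(-1/130)) + 3385 = (2836 + 29/65) + 3385 = 184369/65 + 3385 = 404394/65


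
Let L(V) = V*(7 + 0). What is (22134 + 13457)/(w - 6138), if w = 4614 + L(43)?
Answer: -35591/1223 ≈ -29.101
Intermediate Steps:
L(V) = 7*V (L(V) = V*7 = 7*V)
w = 4915 (w = 4614 + 7*43 = 4614 + 301 = 4915)
(22134 + 13457)/(w - 6138) = (22134 + 13457)/(4915 - 6138) = 35591/(-1223) = 35591*(-1/1223) = -35591/1223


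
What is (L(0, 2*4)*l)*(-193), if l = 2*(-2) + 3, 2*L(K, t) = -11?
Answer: -2123/2 ≈ -1061.5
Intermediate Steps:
L(K, t) = -11/2 (L(K, t) = (1/2)*(-11) = -11/2)
l = -1 (l = -4 + 3 = -1)
(L(0, 2*4)*l)*(-193) = -11/2*(-1)*(-193) = (11/2)*(-193) = -2123/2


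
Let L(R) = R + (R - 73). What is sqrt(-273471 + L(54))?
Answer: 2*I*sqrt(68359) ≈ 522.91*I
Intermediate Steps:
L(R) = -73 + 2*R (L(R) = R + (-73 + R) = -73 + 2*R)
sqrt(-273471 + L(54)) = sqrt(-273471 + (-73 + 2*54)) = sqrt(-273471 + (-73 + 108)) = sqrt(-273471 + 35) = sqrt(-273436) = 2*I*sqrt(68359)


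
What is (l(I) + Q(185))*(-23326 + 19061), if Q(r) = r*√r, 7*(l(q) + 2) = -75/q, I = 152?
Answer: 9395795/1064 - 789025*√185 ≈ -1.0723e+7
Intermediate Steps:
l(q) = -2 - 75/(7*q) (l(q) = -2 + (-75/q)/7 = -2 - 75/(7*q))
Q(r) = r^(3/2)
(l(I) + Q(185))*(-23326 + 19061) = ((-2 - 75/7/152) + 185^(3/2))*(-23326 + 19061) = ((-2 - 75/7*1/152) + 185*√185)*(-4265) = ((-2 - 75/1064) + 185*√185)*(-4265) = (-2203/1064 + 185*√185)*(-4265) = 9395795/1064 - 789025*√185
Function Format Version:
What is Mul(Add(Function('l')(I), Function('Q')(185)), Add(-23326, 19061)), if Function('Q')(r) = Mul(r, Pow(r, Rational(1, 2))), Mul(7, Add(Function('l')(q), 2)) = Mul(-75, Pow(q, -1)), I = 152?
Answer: Add(Rational(9395795, 1064), Mul(-789025, Pow(185, Rational(1, 2)))) ≈ -1.0723e+7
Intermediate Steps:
Function('l')(q) = Add(-2, Mul(Rational(-75, 7), Pow(q, -1))) (Function('l')(q) = Add(-2, Mul(Rational(1, 7), Mul(-75, Pow(q, -1)))) = Add(-2, Mul(Rational(-75, 7), Pow(q, -1))))
Function('Q')(r) = Pow(r, Rational(3, 2))
Mul(Add(Function('l')(I), Function('Q')(185)), Add(-23326, 19061)) = Mul(Add(Add(-2, Mul(Rational(-75, 7), Pow(152, -1))), Pow(185, Rational(3, 2))), Add(-23326, 19061)) = Mul(Add(Add(-2, Mul(Rational(-75, 7), Rational(1, 152))), Mul(185, Pow(185, Rational(1, 2)))), -4265) = Mul(Add(Add(-2, Rational(-75, 1064)), Mul(185, Pow(185, Rational(1, 2)))), -4265) = Mul(Add(Rational(-2203, 1064), Mul(185, Pow(185, Rational(1, 2)))), -4265) = Add(Rational(9395795, 1064), Mul(-789025, Pow(185, Rational(1, 2))))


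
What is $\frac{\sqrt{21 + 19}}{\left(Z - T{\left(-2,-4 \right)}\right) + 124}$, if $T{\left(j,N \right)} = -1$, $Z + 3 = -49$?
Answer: $\frac{2 \sqrt{10}}{73} \approx 0.086638$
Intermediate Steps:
$Z = -52$ ($Z = -3 - 49 = -52$)
$\frac{\sqrt{21 + 19}}{\left(Z - T{\left(-2,-4 \right)}\right) + 124} = \frac{\sqrt{21 + 19}}{\left(-52 - -1\right) + 124} = \frac{\sqrt{40}}{\left(-52 + 1\right) + 124} = \frac{2 \sqrt{10}}{-51 + 124} = \frac{2 \sqrt{10}}{73}$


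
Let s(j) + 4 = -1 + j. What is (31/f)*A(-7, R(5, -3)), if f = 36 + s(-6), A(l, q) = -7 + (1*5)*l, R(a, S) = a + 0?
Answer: -1302/25 ≈ -52.080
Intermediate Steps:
s(j) = -5 + j (s(j) = -4 + (-1 + j) = -5 + j)
R(a, S) = a
A(l, q) = -7 + 5*l
f = 25 (f = 36 + (-5 - 6) = 36 - 11 = 25)
(31/f)*A(-7, R(5, -3)) = (31/25)*(-7 + 5*(-7)) = (31*(1/25))*(-7 - 35) = (31/25)*(-42) = -1302/25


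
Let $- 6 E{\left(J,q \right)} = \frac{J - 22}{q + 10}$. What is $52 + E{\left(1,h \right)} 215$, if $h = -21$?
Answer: $- \frac{361}{22} \approx -16.409$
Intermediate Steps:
$E{\left(J,q \right)} = - \frac{-22 + J}{6 \left(10 + q\right)}$ ($E{\left(J,q \right)} = - \frac{\left(J - 22\right) \frac{1}{q + 10}}{6} = - \frac{\left(-22 + J\right) \frac{1}{10 + q}}{6} = - \frac{\frac{1}{10 + q} \left(-22 + J\right)}{6} = - \frac{-22 + J}{6 \left(10 + q\right)}$)
$52 + E{\left(1,h \right)} 215 = 52 + \frac{22 - 1}{6 \left(10 - 21\right)} 215 = 52 + \frac{22 - 1}{6 \left(-11\right)} 215 = 52 + \frac{1}{6} \left(- \frac{1}{11}\right) 21 \cdot 215 = 52 - \frac{1505}{22} = - \frac{361}{22}$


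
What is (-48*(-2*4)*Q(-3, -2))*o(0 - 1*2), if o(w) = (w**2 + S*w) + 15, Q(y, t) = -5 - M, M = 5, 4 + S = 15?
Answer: 11520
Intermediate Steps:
S = 11 (S = -4 + 15 = 11)
Q(y, t) = -10 (Q(y, t) = -5 - 1*5 = -5 - 5 = -10)
o(w) = 15 + w**2 + 11*w (o(w) = (w**2 + 11*w) + 15 = 15 + w**2 + 11*w)
(-48*(-2*4)*Q(-3, -2))*o(0 - 1*2) = (-48*(-2*4)*(-10))*(15 + (0 - 1*2)**2 + 11*(0 - 1*2)) = (-(-384)*(-10))*(15 + (0 - 2)**2 + 11*(0 - 2)) = (-48*80)*(15 + (-2)**2 + 11*(-2)) = -3840*(15 + 4 - 22) = -3840*(-3) = 11520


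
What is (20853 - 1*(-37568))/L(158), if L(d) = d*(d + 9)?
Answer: 58421/26386 ≈ 2.2141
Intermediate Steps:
L(d) = d*(9 + d)
(20853 - 1*(-37568))/L(158) = (20853 - 1*(-37568))/((158*(9 + 158))) = (20853 + 37568)/((158*167)) = 58421/26386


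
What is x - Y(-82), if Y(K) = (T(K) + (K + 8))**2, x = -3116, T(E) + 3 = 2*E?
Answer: -61197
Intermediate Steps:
T(E) = -3 + 2*E
Y(K) = (5 + 3*K)**2 (Y(K) = ((-3 + 2*K) + (K + 8))**2 = ((-3 + 2*K) + (8 + K))**2 = (5 + 3*K)**2)
x - Y(-82) = -3116 - (5 + 3*(-82))**2 = -3116 - (5 - 246)**2 = -3116 - 1*(-241)**2 = -3116 - 1*58081 = -3116 - 58081 = -61197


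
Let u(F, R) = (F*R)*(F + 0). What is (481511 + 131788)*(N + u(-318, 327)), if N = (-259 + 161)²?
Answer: 20286184244448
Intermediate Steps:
N = 9604 (N = (-98)² = 9604)
u(F, R) = R*F² (u(F, R) = (F*R)*F = R*F²)
(481511 + 131788)*(N + u(-318, 327)) = (481511 + 131788)*(9604 + 327*(-318)²) = 613299*(9604 + 327*101124) = 613299*(9604 + 33067548) = 613299*33077152 = 20286184244448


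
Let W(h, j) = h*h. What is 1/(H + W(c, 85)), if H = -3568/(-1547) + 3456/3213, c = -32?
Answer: 1547/1589360 ≈ 0.00097335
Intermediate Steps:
W(h, j) = h²
H = 5232/1547 (H = -3568*(-1/1547) + 3456*(1/3213) = 3568/1547 + 128/119 = 5232/1547 ≈ 3.3820)
1/(H + W(c, 85)) = 1/(5232/1547 + (-32)²) = 1/(5232/1547 + 1024) = 1/(1589360/1547) = 1547/1589360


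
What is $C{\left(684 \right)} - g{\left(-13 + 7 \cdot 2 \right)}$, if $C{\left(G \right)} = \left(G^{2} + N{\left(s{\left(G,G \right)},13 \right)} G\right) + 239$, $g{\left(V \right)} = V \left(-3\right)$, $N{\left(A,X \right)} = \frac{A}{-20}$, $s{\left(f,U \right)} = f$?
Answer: $\frac{2223526}{5} \approx 4.4471 \cdot 10^{5}$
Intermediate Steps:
$N{\left(A,X \right)} = - \frac{A}{20}$ ($N{\left(A,X \right)} = A \left(- \frac{1}{20}\right) = - \frac{A}{20}$)
$g{\left(V \right)} = - 3 V$
$C{\left(G \right)} = 239 + \frac{19 G^{2}}{20}$ ($C{\left(G \right)} = \left(G^{2} + - \frac{G}{20} G\right) + 239 = \left(G^{2} - \frac{G^{2}}{20}\right) + 239 = \frac{19 G^{2}}{20} + 239 = 239 + \frac{19 G^{2}}{20}$)
$C{\left(684 \right)} - g{\left(-13 + 7 \cdot 2 \right)} = \left(239 + \frac{19 \cdot 684^{2}}{20}\right) - - 3 \left(-13 + 7 \cdot 2\right) = \left(239 + \frac{19}{20} \cdot 467856\right) - - 3 \left(-13 + 14\right) = \left(239 + \frac{2222316}{5}\right) - \left(-3\right) 1 = \frac{2223511}{5} - -3 = \frac{2223511}{5} + 3 = \frac{2223526}{5}$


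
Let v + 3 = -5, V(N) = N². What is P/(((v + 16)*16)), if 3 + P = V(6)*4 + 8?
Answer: 149/128 ≈ 1.1641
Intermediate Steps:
v = -8 (v = -3 - 5 = -8)
P = 149 (P = -3 + (6²*4 + 8) = -3 + (36*4 + 8) = -3 + (144 + 8) = -3 + 152 = 149)
P/(((v + 16)*16)) = 149/(((-8 + 16)*16)) = 149/((8*16)) = 149/128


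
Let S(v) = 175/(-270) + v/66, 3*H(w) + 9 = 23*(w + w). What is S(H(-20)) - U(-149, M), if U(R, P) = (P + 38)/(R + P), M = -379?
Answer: -28445/4752 ≈ -5.9859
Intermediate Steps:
H(w) = -3 + 46*w/3 (H(w) = -3 + (23*(w + w))/3 = -3 + (23*(2*w))/3 = -3 + (46*w)/3 = -3 + 46*w/3)
U(R, P) = (38 + P)/(P + R)
S(v) = -35/54 + v/66 (S(v) = 175*(-1/270) + v*(1/66) = -35/54 + v/66)
S(H(-20)) - U(-149, M) = (-35/54 + (-3 + (46/3)*(-20))/66) - (38 - 379)/(-379 - 149) = (-35/54 + (-3 - 920/3)/66) - (-341)/(-528) = (-35/54 + (1/66)*(-929/3)) - (-1)*(-341)/528 = (-35/54 - 929/198) - 1*31/48 = -1586/297 - 31/48 = -28445/4752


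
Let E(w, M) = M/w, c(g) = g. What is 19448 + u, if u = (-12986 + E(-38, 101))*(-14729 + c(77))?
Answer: 3616256006/19 ≈ 1.9033e+8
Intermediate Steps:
u = 3615886494/19 (u = (-12986 + 101/(-38))*(-14729 + 77) = (-12986 + 101*(-1/38))*(-14652) = (-12986 - 101/38)*(-14652) = -493569/38*(-14652) = 3615886494/19 ≈ 1.9031e+8)
19448 + u = 19448 + 3615886494/19 = 3616256006/19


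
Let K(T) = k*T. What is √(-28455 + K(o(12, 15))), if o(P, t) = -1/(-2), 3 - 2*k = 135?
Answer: 2*I*√7122 ≈ 168.78*I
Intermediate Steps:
k = -66 (k = 3/2 - ½*135 = 3/2 - 135/2 = -66)
o(P, t) = ½ (o(P, t) = -1*(-½) = ½)
K(T) = -66*T
√(-28455 + K(o(12, 15))) = √(-28455 - 66*½) = √(-28455 - 33) = √(-28488) = 2*I*√7122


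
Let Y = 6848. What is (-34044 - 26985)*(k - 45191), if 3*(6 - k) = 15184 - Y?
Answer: 2927174613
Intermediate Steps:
k = -8318/3 (k = 6 - (15184 - 1*6848)/3 = 6 - (15184 - 6848)/3 = 6 - ⅓*8336 = 6 - 8336/3 = -8318/3 ≈ -2772.7)
(-34044 - 26985)*(k - 45191) = (-34044 - 26985)*(-8318/3 - 45191) = -61029*(-143891/3) = 2927174613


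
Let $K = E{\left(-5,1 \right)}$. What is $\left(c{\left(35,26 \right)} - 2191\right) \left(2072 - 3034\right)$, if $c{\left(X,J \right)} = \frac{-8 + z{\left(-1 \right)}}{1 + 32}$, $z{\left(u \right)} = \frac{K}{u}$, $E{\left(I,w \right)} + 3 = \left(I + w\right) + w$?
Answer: $\frac{69557410}{33} \approx 2.1078 \cdot 10^{6}$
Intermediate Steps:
$E{\left(I,w \right)} = -3 + I + 2 w$ ($E{\left(I,w \right)} = -3 + \left(\left(I + w\right) + w\right) = -3 + \left(I + 2 w\right) = -3 + I + 2 w$)
$K = -6$ ($K = -3 - 5 + 2 \cdot 1 = -3 - 5 + 2 = -6$)
$z{\left(u \right)} = - \frac{6}{u}$
$c{\left(X,J \right)} = - \frac{2}{33}$ ($c{\left(X,J \right)} = \frac{-8 - \frac{6}{-1}}{1 + 32} = \frac{-8 - -6}{33} = \left(-8 + 6\right) \frac{1}{33} = \left(-2\right) \frac{1}{33} = - \frac{2}{33}$)
$\left(c{\left(35,26 \right)} - 2191\right) \left(2072 - 3034\right) = \left(- \frac{2}{33} - 2191\right) \left(2072 - 3034\right) = \left(- \frac{72305}{33}\right) \left(-962\right) = \frac{69557410}{33}$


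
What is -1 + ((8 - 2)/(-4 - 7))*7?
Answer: -53/11 ≈ -4.8182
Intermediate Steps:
-1 + ((8 - 2)/(-4 - 7))*7 = -1 + (6/(-11))*7 = -1 + (6*(-1/11))*7 = -1 - 6/11*7 = -1 - 42/11 = -53/11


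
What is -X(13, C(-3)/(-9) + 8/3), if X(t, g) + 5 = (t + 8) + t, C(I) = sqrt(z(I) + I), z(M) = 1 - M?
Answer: -29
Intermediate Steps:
C(I) = 1 (C(I) = sqrt((1 - I) + I) = sqrt(1) = 1)
X(t, g) = 3 + 2*t (X(t, g) = -5 + ((t + 8) + t) = -5 + ((8 + t) + t) = -5 + (8 + 2*t) = 3 + 2*t)
-X(13, C(-3)/(-9) + 8/3) = -(3 + 2*13) = -(3 + 26) = -1*29 = -29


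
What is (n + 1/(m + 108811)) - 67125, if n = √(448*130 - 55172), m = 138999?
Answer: -16634246249/247810 + 2*√767 ≈ -67070.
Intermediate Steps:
n = 2*√767 (n = √(58240 - 55172) = √3068 = 2*√767 ≈ 55.390)
(n + 1/(m + 108811)) - 67125 = (2*√767 + 1/(138999 + 108811)) - 67125 = (2*√767 + 1/247810) - 67125 = (1/247810 + 2*√767) - 67125 = -16634246249/247810 + 2*√767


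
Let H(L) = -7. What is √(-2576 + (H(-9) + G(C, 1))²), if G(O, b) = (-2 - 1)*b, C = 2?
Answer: 2*I*√619 ≈ 49.759*I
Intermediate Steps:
G(O, b) = -3*b
√(-2576 + (H(-9) + G(C, 1))²) = √(-2576 + (-7 - 3*1)²) = √(-2576 + (-7 - 3)²) = √(-2576 + (-10)²) = √(-2576 + 100) = √(-2476) = 2*I*√619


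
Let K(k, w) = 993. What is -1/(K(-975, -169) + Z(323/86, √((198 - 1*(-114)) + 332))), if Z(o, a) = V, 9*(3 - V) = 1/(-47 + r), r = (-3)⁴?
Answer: -306/304775 ≈ -0.0010040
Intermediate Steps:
r = 81
V = 917/306 (V = 3 - 1/(9*(-47 + 81)) = 3 - ⅑/34 = 3 - ⅑*1/34 = 3 - 1/306 = 917/306 ≈ 2.9967)
Z(o, a) = 917/306
-1/(K(-975, -169) + Z(323/86, √((198 - 1*(-114)) + 332))) = -1/(993 + 917/306) = -1/304775/306 = -1*306/304775 = -306/304775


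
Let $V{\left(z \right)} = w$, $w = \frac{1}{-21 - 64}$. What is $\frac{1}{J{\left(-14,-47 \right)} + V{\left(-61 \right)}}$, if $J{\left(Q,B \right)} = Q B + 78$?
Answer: $\frac{85}{62559} \approx 0.0013587$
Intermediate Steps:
$w = - \frac{1}{85}$ ($w = \frac{1}{-85} = - \frac{1}{85} \approx -0.011765$)
$V{\left(z \right)} = - \frac{1}{85}$
$J{\left(Q,B \right)} = 78 + B Q$ ($J{\left(Q,B \right)} = B Q + 78 = 78 + B Q$)
$\frac{1}{J{\left(-14,-47 \right)} + V{\left(-61 \right)}} = \frac{1}{\left(78 - -658\right) - \frac{1}{85}} = \frac{1}{\left(78 + 658\right) - \frac{1}{85}} = \frac{1}{736 - \frac{1}{85}} = \frac{1}{\frac{62559}{85}} = \frac{85}{62559}$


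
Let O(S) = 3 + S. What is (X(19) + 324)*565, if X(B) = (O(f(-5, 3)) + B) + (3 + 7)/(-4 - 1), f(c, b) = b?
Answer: 196055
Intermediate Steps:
X(B) = 4 + B (X(B) = ((3 + 3) + B) + (3 + 7)/(-4 - 1) = (6 + B) + 10/(-5) = (6 + B) + 10*(-⅕) = (6 + B) - 2 = 4 + B)
(X(19) + 324)*565 = ((4 + 19) + 324)*565 = (23 + 324)*565 = 347*565 = 196055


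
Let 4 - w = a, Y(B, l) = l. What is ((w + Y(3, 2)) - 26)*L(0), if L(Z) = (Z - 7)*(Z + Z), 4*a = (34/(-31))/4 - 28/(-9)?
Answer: 0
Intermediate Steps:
a = 1583/2232 (a = ((34/(-31))/4 - 28/(-9))/4 = ((34*(-1/31))*(¼) - 28*(-⅑))/4 = (-34/31*¼ + 28/9)/4 = (-17/62 + 28/9)/4 = (¼)*(1583/558) = 1583/2232 ≈ 0.70923)
w = 7345/2232 (w = 4 - 1*1583/2232 = 4 - 1583/2232 = 7345/2232 ≈ 3.2908)
L(Z) = 2*Z*(-7 + Z) (L(Z) = (-7 + Z)*(2*Z) = 2*Z*(-7 + Z))
((w + Y(3, 2)) - 26)*L(0) = ((7345/2232 + 2) - 26)*(2*0*(-7 + 0)) = (11809/2232 - 26)*(2*0*(-7)) = -46223/2232*0 = 0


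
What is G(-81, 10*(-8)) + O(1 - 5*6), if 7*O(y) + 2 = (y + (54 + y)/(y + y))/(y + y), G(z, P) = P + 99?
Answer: 442391/23548 ≈ 18.787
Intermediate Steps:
G(z, P) = 99 + P
O(y) = -2/7 + (y + (54 + y)/(2*y))/(14*y) (O(y) = -2/7 + ((y + (54 + y)/(y + y))/(y + y))/7 = -2/7 + ((y + (54 + y)/((2*y)))/((2*y)))/7 = -2/7 + ((y + (54 + y)*(1/(2*y)))*(1/(2*y)))/7 = -2/7 + ((y + (54 + y)/(2*y))*(1/(2*y)))/7 = -2/7 + ((y + (54 + y)/(2*y))/(2*y))/7 = -2/7 + (y + (54 + y)/(2*y))/(14*y))
G(-81, 10*(-8)) + O(1 - 5*6) = (99 + 10*(-8)) + (54 + (1 - 5*6) - 6*(1 - 5*6)²)/(28*(1 - 5*6)²) = (99 - 80) + (54 + (1 - 30) - 6*(1 - 30)²)/(28*(1 - 30)²) = 19 + (1/28)*(54 - 29 - 6*(-29)²)/(-29)² = 19 + (1/28)*(1/841)*(54 - 29 - 6*841) = 19 + (1/28)*(1/841)*(54 - 29 - 5046) = 19 + (1/28)*(1/841)*(-5021) = 19 - 5021/23548 = 442391/23548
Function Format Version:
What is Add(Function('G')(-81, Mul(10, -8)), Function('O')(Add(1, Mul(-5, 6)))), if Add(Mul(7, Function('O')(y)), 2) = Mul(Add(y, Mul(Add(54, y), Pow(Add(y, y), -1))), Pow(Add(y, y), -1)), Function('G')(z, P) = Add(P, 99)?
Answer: Rational(442391, 23548) ≈ 18.787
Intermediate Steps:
Function('G')(z, P) = Add(99, P)
Function('O')(y) = Add(Rational(-2, 7), Mul(Rational(1, 14), Pow(y, -1), Add(y, Mul(Rational(1, 2), Pow(y, -1), Add(54, y))))) (Function('O')(y) = Add(Rational(-2, 7), Mul(Rational(1, 7), Mul(Add(y, Mul(Add(54, y), Pow(Add(y, y), -1))), Pow(Add(y, y), -1)))) = Add(Rational(-2, 7), Mul(Rational(1, 7), Mul(Add(y, Mul(Add(54, y), Pow(Mul(2, y), -1))), Pow(Mul(2, y), -1)))) = Add(Rational(-2, 7), Mul(Rational(1, 7), Mul(Add(y, Mul(Add(54, y), Mul(Rational(1, 2), Pow(y, -1)))), Mul(Rational(1, 2), Pow(y, -1))))) = Add(Rational(-2, 7), Mul(Rational(1, 7), Mul(Add(y, Mul(Rational(1, 2), Pow(y, -1), Add(54, y))), Mul(Rational(1, 2), Pow(y, -1))))) = Add(Rational(-2, 7), Mul(Rational(1, 7), Mul(Rational(1, 2), Pow(y, -1), Add(y, Mul(Rational(1, 2), Pow(y, -1), Add(54, y)))))) = Add(Rational(-2, 7), Mul(Rational(1, 14), Pow(y, -1), Add(y, Mul(Rational(1, 2), Pow(y, -1), Add(54, y))))))
Add(Function('G')(-81, Mul(10, -8)), Function('O')(Add(1, Mul(-5, 6)))) = Add(Add(99, Mul(10, -8)), Mul(Rational(1, 28), Pow(Add(1, Mul(-5, 6)), -2), Add(54, Add(1, Mul(-5, 6)), Mul(-6, Pow(Add(1, Mul(-5, 6)), 2))))) = Add(Add(99, -80), Mul(Rational(1, 28), Pow(Add(1, -30), -2), Add(54, Add(1, -30), Mul(-6, Pow(Add(1, -30), 2))))) = Add(19, Mul(Rational(1, 28), Pow(-29, -2), Add(54, -29, Mul(-6, Pow(-29, 2))))) = Add(19, Mul(Rational(1, 28), Rational(1, 841), Add(54, -29, Mul(-6, 841)))) = Add(19, Mul(Rational(1, 28), Rational(1, 841), Add(54, -29, -5046))) = Add(19, Mul(Rational(1, 28), Rational(1, 841), -5021)) = Add(19, Rational(-5021, 23548)) = Rational(442391, 23548)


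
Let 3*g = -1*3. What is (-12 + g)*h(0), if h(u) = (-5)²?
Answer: -325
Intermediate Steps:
h(u) = 25
g = -1 (g = (-1*3)/3 = (⅓)*(-3) = -1)
(-12 + g)*h(0) = (-12 - 1)*25 = -13*25 = -325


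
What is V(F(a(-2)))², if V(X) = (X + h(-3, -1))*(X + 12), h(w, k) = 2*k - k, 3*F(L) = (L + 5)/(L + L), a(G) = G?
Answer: 55225/256 ≈ 215.72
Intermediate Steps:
F(L) = (5 + L)/(6*L) (F(L) = ((L + 5)/(L + L))/3 = ((5 + L)/((2*L)))/3 = ((5 + L)*(1/(2*L)))/3 = ((5 + L)/(2*L))/3 = (5 + L)/(6*L))
h(w, k) = k
V(X) = (-1 + X)*(12 + X) (V(X) = (X - 1)*(X + 12) = (-1 + X)*(12 + X))
V(F(a(-2)))² = (-12 + ((⅙)*(5 - 2)/(-2))² + 11*((⅙)*(5 - 2)/(-2)))² = (-12 + ((⅙)*(-½)*3)² + 11*((⅙)*(-½)*3))² = (-12 + (-¼)² + 11*(-¼))² = (-12 + 1/16 - 11/4)² = (-235/16)² = 55225/256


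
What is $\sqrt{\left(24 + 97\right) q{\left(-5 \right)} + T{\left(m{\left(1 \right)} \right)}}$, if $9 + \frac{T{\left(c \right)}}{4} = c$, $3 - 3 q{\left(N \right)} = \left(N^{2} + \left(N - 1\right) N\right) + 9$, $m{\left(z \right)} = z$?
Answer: $\frac{i \sqrt{22431}}{3} \approx 49.923 i$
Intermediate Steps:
$q{\left(N \right)} = -2 - \frac{N^{2}}{3} - \frac{N \left(-1 + N\right)}{3}$ ($q{\left(N \right)} = 1 - \frac{\left(N^{2} + \left(N - 1\right) N\right) + 9}{3} = 1 - \frac{\left(N^{2} + \left(-1 + N\right) N\right) + 9}{3} = 1 - \frac{\left(N^{2} + N \left(-1 + N\right)\right) + 9}{3} = 1 - \frac{9 + N^{2} + N \left(-1 + N\right)}{3} = 1 - \left(3 + \frac{N^{2}}{3} + \frac{N \left(-1 + N\right)}{3}\right) = -2 - \frac{N^{2}}{3} - \frac{N \left(-1 + N\right)}{3}$)
$T{\left(c \right)} = -36 + 4 c$
$\sqrt{\left(24 + 97\right) q{\left(-5 \right)} + T{\left(m{\left(1 \right)} \right)}} = \sqrt{\left(24 + 97\right) \left(-2 - \frac{2 \left(-5\right)^{2}}{3} + \frac{1}{3} \left(-5\right)\right) + \left(-36 + 4 \cdot 1\right)} = \sqrt{121 \left(-2 - \frac{50}{3} - \frac{5}{3}\right) + \left(-36 + 4\right)} = \sqrt{121 \left(-2 - \frac{50}{3} - \frac{5}{3}\right) - 32} = \sqrt{121 \left(- \frac{61}{3}\right) - 32} = \sqrt{- \frac{7381}{3} - 32} = \sqrt{- \frac{7477}{3}} = \frac{i \sqrt{22431}}{3}$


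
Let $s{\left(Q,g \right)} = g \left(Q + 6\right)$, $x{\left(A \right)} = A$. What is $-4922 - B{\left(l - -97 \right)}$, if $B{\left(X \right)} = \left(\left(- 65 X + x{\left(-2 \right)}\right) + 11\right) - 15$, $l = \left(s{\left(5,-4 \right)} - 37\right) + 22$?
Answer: $-2446$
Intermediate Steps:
$s{\left(Q,g \right)} = g \left(6 + Q\right)$
$l = -59$ ($l = \left(- 4 \left(6 + 5\right) - 37\right) + 22 = \left(\left(-4\right) 11 - 37\right) + 22 = \left(-44 - 37\right) + 22 = -81 + 22 = -59$)
$B{\left(X \right)} = -6 - 65 X$ ($B{\left(X \right)} = \left(\left(- 65 X - 2\right) + 11\right) - 15 = \left(\left(-2 - 65 X\right) + 11\right) - 15 = \left(9 - 65 X\right) - 15 = -6 - 65 X$)
$-4922 - B{\left(l - -97 \right)} = -4922 - \left(-6 - 65 \left(-59 - -97\right)\right) = -4922 - \left(-6 - 65 \left(-59 + 97\right)\right) = -4922 - \left(-6 - 2470\right) = -4922 - -2476 = -4922 + 2476 = -2446$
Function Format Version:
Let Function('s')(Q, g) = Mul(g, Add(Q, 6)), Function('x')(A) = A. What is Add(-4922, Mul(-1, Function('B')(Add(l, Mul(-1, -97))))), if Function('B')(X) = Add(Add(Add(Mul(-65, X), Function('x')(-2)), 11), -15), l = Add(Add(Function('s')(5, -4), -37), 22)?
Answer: -2446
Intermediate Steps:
Function('s')(Q, g) = Mul(g, Add(6, Q))
l = -59 (l = Add(Add(Mul(-4, Add(6, 5)), -37), 22) = Add(Add(Mul(-4, 11), -37), 22) = Add(Add(-44, -37), 22) = Add(-81, 22) = -59)
Function('B')(X) = Add(-6, Mul(-65, X)) (Function('B')(X) = Add(Add(Add(Mul(-65, X), -2), 11), -15) = Add(Add(Add(-2, Mul(-65, X)), 11), -15) = Add(Add(9, Mul(-65, X)), -15) = Add(-6, Mul(-65, X)))
Add(-4922, Mul(-1, Function('B')(Add(l, Mul(-1, -97))))) = Add(-4922, Mul(-1, Add(-6, Mul(-65, Add(-59, Mul(-1, -97)))))) = Add(-4922, Mul(-1, Add(-6, Mul(-65, Add(-59, 97))))) = Add(-4922, Mul(-1, Add(-6, Mul(-65, 38)))) = Add(-4922, Mul(-1, Add(-6, -2470))) = Add(-4922, Mul(-1, -2476)) = Add(-4922, 2476) = -2446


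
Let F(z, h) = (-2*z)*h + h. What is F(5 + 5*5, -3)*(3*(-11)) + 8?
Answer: -5833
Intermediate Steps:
F(z, h) = h - 2*h*z (F(z, h) = -2*h*z + h = h - 2*h*z)
F(5 + 5*5, -3)*(3*(-11)) + 8 = (-3*(1 - 2*(5 + 5*5)))*(3*(-11)) + 8 = -3*(1 - 2*(5 + 25))*(-33) + 8 = -3*(1 - 2*30)*(-33) + 8 = -3*(1 - 60)*(-33) + 8 = -3*(-59)*(-33) + 8 = 177*(-33) + 8 = -5841 + 8 = -5833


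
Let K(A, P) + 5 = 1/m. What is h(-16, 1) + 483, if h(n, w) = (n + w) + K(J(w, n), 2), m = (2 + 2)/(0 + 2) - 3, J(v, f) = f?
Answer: 462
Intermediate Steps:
m = -1 (m = 4/2 - 3 = 4*(½) - 3 = 2 - 3 = -1)
K(A, P) = -6 (K(A, P) = -5 + 1/(-1) = -5 - 1 = -6)
h(n, w) = -6 + n + w (h(n, w) = (n + w) - 6 = -6 + n + w)
h(-16, 1) + 483 = (-6 - 16 + 1) + 483 = -21 + 483 = 462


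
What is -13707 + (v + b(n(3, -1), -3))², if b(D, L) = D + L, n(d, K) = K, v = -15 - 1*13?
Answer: -12683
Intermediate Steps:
v = -28 (v = -15 - 13 = -28)
-13707 + (v + b(n(3, -1), -3))² = -13707 + (-28 + (-1 - 3))² = -13707 + (-28 - 4)² = -13707 + (-32)² = -13707 + 1024 = -12683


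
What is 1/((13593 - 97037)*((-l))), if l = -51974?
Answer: -1/4336918456 ≈ -2.3058e-10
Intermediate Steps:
1/((13593 - 97037)*((-l))) = 1/((13593 - 97037)*((-1*(-51974)))) = 1/(-83444*51974) = -1/83444*1/51974 = -1/4336918456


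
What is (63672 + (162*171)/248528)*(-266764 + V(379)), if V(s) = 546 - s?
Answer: -6654119208819/392 ≈ -1.6975e+10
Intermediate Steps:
(63672 + (162*171)/248528)*(-266764 + V(379)) = (63672 + (162*171)/248528)*(-266764 + (546 - 1*379)) = (63672 + 27702*(1/248528))*(-266764 + (546 - 379)) = (63672 + 13851/124264)*(-266764 + 167) = (7912151259/124264)*(-266597) = -6654119208819/392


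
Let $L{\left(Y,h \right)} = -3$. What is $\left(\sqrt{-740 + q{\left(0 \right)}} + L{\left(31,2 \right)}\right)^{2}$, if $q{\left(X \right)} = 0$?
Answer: $\left(3 - 2 i \sqrt{185}\right)^{2} \approx -731.0 - 163.22 i$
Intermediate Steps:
$\left(\sqrt{-740 + q{\left(0 \right)}} + L{\left(31,2 \right)}\right)^{2} = \left(\sqrt{-740 + 0} - 3\right)^{2} = \left(\sqrt{-740} - 3\right)^{2} = \left(2 i \sqrt{185} - 3\right)^{2} = \left(-3 + 2 i \sqrt{185}\right)^{2}$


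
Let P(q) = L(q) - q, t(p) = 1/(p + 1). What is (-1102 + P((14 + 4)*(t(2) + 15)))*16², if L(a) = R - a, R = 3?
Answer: -422656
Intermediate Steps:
L(a) = 3 - a
t(p) = 1/(1 + p)
P(q) = 3 - 2*q (P(q) = (3 - q) - q = 3 - 2*q)
(-1102 + P((14 + 4)*(t(2) + 15)))*16² = (-1102 + (3 - 2*(14 + 4)*(1/(1 + 2) + 15)))*16² = (-1102 + (3 - 36*(1/3 + 15)))*256 = (-1102 + (3 - 36*(⅓ + 15)))*256 = (-1102 + (3 - 36*46/3))*256 = (-1102 + (3 - 2*276))*256 = (-1102 + (3 - 552))*256 = (-1102 - 549)*256 = -1651*256 = -422656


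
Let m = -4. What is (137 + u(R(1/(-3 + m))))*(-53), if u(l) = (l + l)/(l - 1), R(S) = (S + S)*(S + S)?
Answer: -326321/45 ≈ -7251.6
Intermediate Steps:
R(S) = 4*S**2 (R(S) = (2*S)*(2*S) = 4*S**2)
u(l) = 2*l/(-1 + l) (u(l) = (2*l)/(-1 + l) = 2*l/(-1 + l))
(137 + u(R(1/(-3 + m))))*(-53) = (137 + 2*(4*(1/(-3 - 4))**2)/(-1 + 4*(1/(-3 - 4))**2))*(-53) = (137 + 2*(4*(1/(-7))**2)/(-1 + 4*(1/(-7))**2))*(-53) = (137 + 2*(4*(-1/7)**2)/(-1 + 4*(-1/7)**2))*(-53) = (137 + 2*(4*(1/49))/(-1 + 4*(1/49)))*(-53) = (137 + 2*(4/49)/(-1 + 4/49))*(-53) = (137 + 2*(4/49)/(-45/49))*(-53) = (137 + 2*(4/49)*(-49/45))*(-53) = (137 - 8/45)*(-53) = (6157/45)*(-53) = -326321/45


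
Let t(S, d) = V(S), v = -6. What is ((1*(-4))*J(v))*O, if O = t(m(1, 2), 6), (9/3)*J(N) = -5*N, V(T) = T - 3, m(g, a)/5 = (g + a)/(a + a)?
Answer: -30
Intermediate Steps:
m(g, a) = 5*(a + g)/(2*a) (m(g, a) = 5*((g + a)/(a + a)) = 5*((a + g)/((2*a))) = 5*((a + g)*(1/(2*a))) = 5*((a + g)/(2*a)) = 5*(a + g)/(2*a))
V(T) = -3 + T
t(S, d) = -3 + S
J(N) = -5*N/3 (J(N) = (-5*N)/3 = -5*N/3)
O = ¾ (O = -3 + (5/2)*(2 + 1)/2 = -3 + (5/2)*(½)*3 = -3 + 15/4 = ¾ ≈ 0.75000)
((1*(-4))*J(v))*O = ((1*(-4))*(-5/3*(-6)))*(¾) = -4*10*(¾) = -40*¾ = -30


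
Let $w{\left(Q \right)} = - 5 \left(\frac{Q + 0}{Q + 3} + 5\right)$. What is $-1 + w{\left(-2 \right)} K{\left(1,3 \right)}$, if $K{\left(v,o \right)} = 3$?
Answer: $-46$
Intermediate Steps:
$w{\left(Q \right)} = -25 - \frac{5 Q}{3 + Q}$ ($w{\left(Q \right)} = - 5 \left(\frac{Q}{3 + Q} + 5\right) = - 5 \left(5 + \frac{Q}{3 + Q}\right) = -25 - \frac{5 Q}{3 + Q}$)
$-1 + w{\left(-2 \right)} K{\left(1,3 \right)} = -1 + \frac{15 \left(-5 - -4\right)}{3 - 2} \cdot 3 = -1 + \frac{15 \left(-5 + 4\right)}{1} \cdot 3 = -1 + 15 \cdot 1 \left(-1\right) 3 = -1 - 45 = -46$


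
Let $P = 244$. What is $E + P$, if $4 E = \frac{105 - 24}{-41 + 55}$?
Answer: $\frac{13745}{56} \approx 245.45$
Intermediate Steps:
$E = \frac{81}{56}$ ($E = \frac{\left(105 - 24\right) \frac{1}{-41 + 55}}{4} = \frac{\left(105 - 24\right) \frac{1}{14}}{4} = \frac{81 \cdot \frac{1}{14}}{4} = \frac{1}{4} \cdot \frac{81}{14} = \frac{81}{56} \approx 1.4464$)
$E + P = \frac{81}{56} + 244 = \frac{13745}{56}$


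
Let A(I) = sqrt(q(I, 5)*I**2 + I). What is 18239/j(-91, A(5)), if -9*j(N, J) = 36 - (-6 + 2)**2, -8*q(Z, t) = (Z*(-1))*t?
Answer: -164151/20 ≈ -8207.5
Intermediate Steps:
q(Z, t) = Z*t/8 (q(Z, t) = -Z*(-1)*t/8 = -(-Z)*t/8 = -(-1)*Z*t/8 = Z*t/8)
A(I) = sqrt(I + 5*I**3/8) (A(I) = sqrt(((1/8)*I*5)*I**2 + I) = sqrt((5*I/8)*I**2 + I) = sqrt(5*I**3/8 + I) = sqrt(I + 5*I**3/8))
j(N, J) = -20/9 (j(N, J) = -(36 - (-6 + 2)**2)/9 = -(36 - 1*(-4)**2)/9 = -(36 - 1*16)/9 = -(36 - 16)/9 = -1/9*20 = -20/9)
18239/j(-91, A(5)) = 18239/(-20/9) = 18239*(-9/20) = -164151/20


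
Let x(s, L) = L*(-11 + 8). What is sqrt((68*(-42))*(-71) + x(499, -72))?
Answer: 4*sqrt(12687) ≈ 450.55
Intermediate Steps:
x(s, L) = -3*L (x(s, L) = L*(-3) = -3*L)
sqrt((68*(-42))*(-71) + x(499, -72)) = sqrt((68*(-42))*(-71) - 3*(-72)) = sqrt(-2856*(-71) + 216) = sqrt(202776 + 216) = sqrt(202992) = 4*sqrt(12687)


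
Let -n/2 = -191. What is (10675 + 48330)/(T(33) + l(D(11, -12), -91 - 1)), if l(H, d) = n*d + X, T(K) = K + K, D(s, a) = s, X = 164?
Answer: -59005/34914 ≈ -1.6900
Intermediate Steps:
n = 382 (n = -2*(-191) = 382)
T(K) = 2*K
l(H, d) = 164 + 382*d (l(H, d) = 382*d + 164 = 164 + 382*d)
(10675 + 48330)/(T(33) + l(D(11, -12), -91 - 1)) = (10675 + 48330)/(2*33 + (164 + 382*(-91 - 1))) = 59005/(66 + (164 + 382*(-92))) = 59005/(66 + (164 - 35144)) = 59005/(66 - 34980) = 59005/(-34914) = 59005*(-1/34914) = -59005/34914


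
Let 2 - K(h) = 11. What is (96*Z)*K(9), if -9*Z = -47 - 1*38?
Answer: -8160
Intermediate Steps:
K(h) = -9 (K(h) = 2 - 1*11 = 2 - 11 = -9)
Z = 85/9 (Z = -(-47 - 1*38)/9 = -(-47 - 38)/9 = -⅑*(-85) = 85/9 ≈ 9.4444)
(96*Z)*K(9) = (96*(85/9))*(-9) = (2720/3)*(-9) = -8160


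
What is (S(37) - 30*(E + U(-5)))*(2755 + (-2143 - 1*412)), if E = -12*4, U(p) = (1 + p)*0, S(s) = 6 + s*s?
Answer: 563000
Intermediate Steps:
S(s) = 6 + s²
U(p) = 0
E = -48
(S(37) - 30*(E + U(-5)))*(2755 + (-2143 - 1*412)) = ((6 + 37²) - 30*(-48 + 0))*(2755 + (-2143 - 1*412)) = ((6 + 1369) - 30*(-48))*(2755 + (-2143 - 412)) = (1375 + 1440)*(2755 - 2555) = 2815*200 = 563000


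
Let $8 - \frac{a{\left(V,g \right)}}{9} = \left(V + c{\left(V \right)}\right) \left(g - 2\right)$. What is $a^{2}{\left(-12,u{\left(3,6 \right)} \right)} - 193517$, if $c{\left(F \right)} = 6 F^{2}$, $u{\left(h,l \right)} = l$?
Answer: $936166483$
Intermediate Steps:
$a{\left(V,g \right)} = 72 - 9 \left(-2 + g\right) \left(V + 6 V^{2}\right)$ ($a{\left(V,g \right)} = 72 - 9 \left(V + 6 V^{2}\right) \left(g - 2\right) = 72 - 9 \left(V + 6 V^{2}\right) \left(-2 + g\right) = 72 - 9 \left(-2 + g\right) \left(V + 6 V^{2}\right)$)
$a^{2}{\left(-12,u{\left(3,6 \right)} \right)} - 193517 = \left(72 + 18 \left(-12\right) + 108 \left(-12\right)^{2} - 324 \left(-12\right)^{2} - \left(-108\right) 6\right)^{2} - 193517 = \left(72 - 216 + 108 \cdot 144 - 324 \cdot 144 + 648\right)^{2} - 193517 = \left(72 - 216 + 15552 - 46656 + 648\right)^{2} - 193517 = \left(-30600\right)^{2} - 193517 = 936360000 - 193517 = 936166483$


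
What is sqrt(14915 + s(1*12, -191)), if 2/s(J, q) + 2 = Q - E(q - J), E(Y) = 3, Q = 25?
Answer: sqrt(1491510)/10 ≈ 122.13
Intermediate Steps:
s(J, q) = 1/10 (s(J, q) = 2/(-2 + (25 - 1*3)) = 2/(-2 + (25 - 3)) = 2/(-2 + 22) = 2/20 = 2*(1/20) = 1/10)
sqrt(14915 + s(1*12, -191)) = sqrt(14915 + 1/10) = sqrt(149151/10) = sqrt(1491510)/10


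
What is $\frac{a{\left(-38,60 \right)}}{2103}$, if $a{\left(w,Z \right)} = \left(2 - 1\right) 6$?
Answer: $\frac{2}{701} \approx 0.0028531$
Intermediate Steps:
$a{\left(w,Z \right)} = 6$ ($a{\left(w,Z \right)} = 1 \cdot 6 = 6$)
$\frac{a{\left(-38,60 \right)}}{2103} = \frac{6}{2103} = 6 \cdot \frac{1}{2103} = \frac{2}{701}$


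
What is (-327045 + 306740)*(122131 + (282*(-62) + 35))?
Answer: -2125568010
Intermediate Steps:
(-327045 + 306740)*(122131 + (282*(-62) + 35)) = -20305*(122131 + (-17484 + 35)) = -20305*(122131 - 17449) = -20305*104682 = -2125568010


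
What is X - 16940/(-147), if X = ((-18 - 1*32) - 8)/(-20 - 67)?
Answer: 2434/21 ≈ 115.90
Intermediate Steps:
X = ⅔ (X = ((-18 - 32) - 8)/(-87) = (-50 - 8)*(-1/87) = -58*(-1/87) = ⅔ ≈ 0.66667)
X - 16940/(-147) = ⅔ - 16940/(-147) = ⅔ - 16940*(-1)/147 = ⅔ - 140*(-121/147) = ⅔ + 2420/21 = 2434/21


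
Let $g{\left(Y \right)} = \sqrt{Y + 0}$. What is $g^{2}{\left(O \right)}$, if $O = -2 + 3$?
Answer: $1$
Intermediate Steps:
$O = 1$
$g{\left(Y \right)} = \sqrt{Y}$
$g^{2}{\left(O \right)} = \left(\sqrt{1}\right)^{2} = 1^{2} = 1$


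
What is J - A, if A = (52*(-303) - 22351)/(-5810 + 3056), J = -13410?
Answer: -36969247/2754 ≈ -13424.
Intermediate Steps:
A = 38107/2754 (A = (-15756 - 22351)/(-2754) = -38107*(-1/2754) = 38107/2754 ≈ 13.837)
J - A = -13410 - 1*38107/2754 = -13410 - 38107/2754 = -36969247/2754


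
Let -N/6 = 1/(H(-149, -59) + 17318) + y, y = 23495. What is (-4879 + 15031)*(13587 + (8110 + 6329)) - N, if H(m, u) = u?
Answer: 1637654284268/5753 ≈ 2.8466e+8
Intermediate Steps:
N = -811000412/5753 (N = -6*(1/(-59 + 17318) + 23495) = -6*(1/17259 + 23495) = -6*405500206/17259 = -811000412/5753 ≈ -1.4097e+5)
(-4879 + 15031)*(13587 + (8110 + 6329)) - N = (-4879 + 15031)*(13587 + (8110 + 6329)) - 1*(-811000412/5753) = 10152*(13587 + 14439) + 811000412/5753 = 10152*28026 + 811000412/5753 = 284519952 + 811000412/5753 = 1637654284268/5753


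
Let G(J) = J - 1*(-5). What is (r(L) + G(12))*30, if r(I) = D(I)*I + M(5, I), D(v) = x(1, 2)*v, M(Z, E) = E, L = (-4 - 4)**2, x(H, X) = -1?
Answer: -120450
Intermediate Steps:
L = 64 (L = (-8)**2 = 64)
G(J) = 5 + J (G(J) = J + 5 = 5 + J)
D(v) = -v
r(I) = I - I**2 (r(I) = (-I)*I + I = -I**2 + I = I - I**2)
(r(L) + G(12))*30 = (64*(1 - 1*64) + (5 + 12))*30 = (64*(1 - 64) + 17)*30 = (64*(-63) + 17)*30 = (-4032 + 17)*30 = -4015*30 = -120450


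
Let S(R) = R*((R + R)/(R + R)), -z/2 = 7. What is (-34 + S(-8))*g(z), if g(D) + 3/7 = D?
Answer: 606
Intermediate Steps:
z = -14 (z = -2*7 = -14)
S(R) = R (S(R) = R*((2*R)/((2*R))) = R*((2*R)*(1/(2*R))) = R*1 = R)
g(D) = -3/7 + D
(-34 + S(-8))*g(z) = (-34 - 8)*(-3/7 - 14) = -42*(-101/7) = 606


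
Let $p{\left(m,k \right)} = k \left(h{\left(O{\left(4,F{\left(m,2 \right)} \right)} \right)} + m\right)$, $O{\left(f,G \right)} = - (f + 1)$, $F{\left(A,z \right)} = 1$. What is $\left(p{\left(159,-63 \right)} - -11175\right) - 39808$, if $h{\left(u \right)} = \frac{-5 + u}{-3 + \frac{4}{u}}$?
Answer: $- \frac{737500}{19} \approx -38816.0$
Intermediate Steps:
$O{\left(f,G \right)} = -1 - f$ ($O{\left(f,G \right)} = - (1 + f) = -1 - f$)
$h{\left(u \right)} = \frac{-5 + u}{-3 + \frac{4}{u}}$
$p{\left(m,k \right)} = k \left(\frac{50}{19} + m\right)$ ($p{\left(m,k \right)} = k \left(\frac{\left(-1 - 4\right) \left(5 - \left(-1 - 4\right)\right)}{-4 + 3 \left(-1 - 4\right)} + m\right) = k \left(- \frac{5 \left(5 - -5\right)}{-4 + 3 \left(-5\right)} + m\right) = k \left(- \frac{5 \left(5 + 5\right)}{-4 - 15} + m\right) = k \left(\left(-5\right) \frac{1}{-19} \cdot 10 + m\right) = k \left(\left(-5\right) \left(- \frac{1}{19}\right) 10 + m\right) = k \left(\frac{50}{19} + m\right)$)
$\left(p{\left(159,-63 \right)} - -11175\right) - 39808 = \left(\frac{1}{19} \left(-63\right) \left(50 + 19 \cdot 159\right) - -11175\right) - 39808 = \left(\frac{1}{19} \left(-63\right) \left(50 + 3021\right) + 11175\right) - 39808 = \left(\frac{1}{19} \left(-63\right) 3071 + 11175\right) - 39808 = \left(- \frac{193473}{19} + 11175\right) - 39808 = \frac{18852}{19} - 39808 = - \frac{737500}{19}$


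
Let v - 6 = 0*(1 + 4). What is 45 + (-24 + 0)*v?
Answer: -99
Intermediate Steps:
v = 6 (v = 6 + 0*(1 + 4) = 6 + 0*5 = 6 + 0 = 6)
45 + (-24 + 0)*v = 45 + (-24 + 0)*6 = 45 - 24*6 = 45 - 144 = -99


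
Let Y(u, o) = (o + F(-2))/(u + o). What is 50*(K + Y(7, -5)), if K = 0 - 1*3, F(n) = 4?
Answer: -175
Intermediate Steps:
K = -3 (K = 0 - 3 = -3)
Y(u, o) = (4 + o)/(o + u) (Y(u, o) = (o + 4)/(u + o) = (4 + o)/(o + u))
50*(K + Y(7, -5)) = 50*(-3 + (4 - 5)/(-5 + 7)) = 50*(-3 - 1/2) = 50*(-3 + (½)*(-1)) = 50*(-3 - ½) = 50*(-7/2) = -175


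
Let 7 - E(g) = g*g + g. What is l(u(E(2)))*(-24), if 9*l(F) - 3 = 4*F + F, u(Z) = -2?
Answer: 56/3 ≈ 18.667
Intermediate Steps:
E(g) = 7 - g - g² (E(g) = 7 - (g*g + g) = 7 - (g² + g) = 7 - (g + g²) = 7 + (-g - g²) = 7 - g - g²)
l(F) = ⅓ + 5*F/9 (l(F) = ⅓ + (4*F + F)/9 = ⅓ + (5*F)/9 = ⅓ + 5*F/9)
l(u(E(2)))*(-24) = (⅓ + (5/9)*(-2))*(-24) = (⅓ - 10/9)*(-24) = -7/9*(-24) = 56/3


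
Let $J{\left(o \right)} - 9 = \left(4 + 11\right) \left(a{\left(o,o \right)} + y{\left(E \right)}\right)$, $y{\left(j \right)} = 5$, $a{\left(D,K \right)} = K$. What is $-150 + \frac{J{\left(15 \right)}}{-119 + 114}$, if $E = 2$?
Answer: $- \frac{1059}{5} \approx -211.8$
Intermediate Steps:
$J{\left(o \right)} = 84 + 15 o$ ($J{\left(o \right)} = 9 + \left(4 + 11\right) \left(o + 5\right) = 9 + 15 \left(5 + o\right) = 9 + \left(75 + 15 o\right) = 84 + 15 o$)
$-150 + \frac{J{\left(15 \right)}}{-119 + 114} = -150 + \frac{84 + 15 \cdot 15}{-119 + 114} = -150 + \frac{84 + 225}{-5} = -150 + 309 \left(- \frac{1}{5}\right) = -150 - \frac{309}{5} = - \frac{1059}{5}$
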